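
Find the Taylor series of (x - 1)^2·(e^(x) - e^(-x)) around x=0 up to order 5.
7·x^5/20 - 2·x^4/3 + 7·x^3/3 - 4·x^2 + 2·x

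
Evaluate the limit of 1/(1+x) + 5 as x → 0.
Direct substitution at x = 0 gives 6.

Final answer: 6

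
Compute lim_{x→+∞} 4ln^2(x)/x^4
This is an ∞/∞ indeterminate form as x → +∞.
The polynomial denominator x^4 dominates the logarithmic numerator (any positive power of x ≫ ln^2(x) as x → ∞), so the quotient → 0.
Limit = 0.

Final answer: 0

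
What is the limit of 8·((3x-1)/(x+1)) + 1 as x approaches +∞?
Evaluate the dominant behaviour as x → +∞; each term tends to a finite value or vanishes.
Limit = 25.

Final answer: 25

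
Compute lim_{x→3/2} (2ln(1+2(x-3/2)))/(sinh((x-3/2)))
Both numerator and denominator → 0 as x → 3/2; this is a 0/0 indeterminate form.
Expand each to leading order near x = 3/2: numerator ~ 4·(x - 3/2), denominator ~ (x - 3/2).
The limit of the ratio is 4.

Final answer: 4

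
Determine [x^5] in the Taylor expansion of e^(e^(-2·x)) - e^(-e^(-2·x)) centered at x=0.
Expand to order 5: e^(e^(-2·x)) - e^(-e^(-2·x)) = x^5·(-208·e/15 - 8·e^(-1)/15) + x^4·(-2·e^(-1)/3 + 10·e) + x^3·(-20·e/3 + 4·e^(-1)/3) + 4·e·x^2 + x·(-2·e - 2·e^(-1)) - e^(-1) + e + O(x^6).
The coefficient of x^5 is -208·e/15 - 8·e^(-1)/15.

Final answer: -208·e/15 - 8·e^(-1)/15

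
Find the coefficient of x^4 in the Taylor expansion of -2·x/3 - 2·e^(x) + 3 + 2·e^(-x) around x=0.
Expand to order 4: -2·x/3 - 2·e^(x) + 3 + 2·e^(-x) = -2·x^3/3 - 14·x/3 + 3 + O(x^5).
The coefficient of x^4 is 0.

Final answer: 0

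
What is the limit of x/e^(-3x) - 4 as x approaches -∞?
The quotient is an ∞/∞ indeterminate form as x → -∞.
Compare growth rates of the dominant terms (exponentials ≫ polynomials ≫ logarithms), or apply L'Hôpital's rule; the quotient → 0.
Adding the constant: 0 - 4 = -4. Limit = -4.

Final answer: -4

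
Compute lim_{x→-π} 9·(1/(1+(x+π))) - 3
Direct substitution at x = -π gives 6.

Final answer: 6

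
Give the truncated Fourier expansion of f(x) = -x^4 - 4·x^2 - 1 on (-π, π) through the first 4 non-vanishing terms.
(-32 + 8·π^2)·cos(x) + (-2·π^2 - 1)·cos(2·x) + (32/27 + 8·π^2/9)·cos(3·x) - π^4/5 - 4·π^2/3 - 1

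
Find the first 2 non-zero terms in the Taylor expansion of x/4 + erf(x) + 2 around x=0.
x·(1/4 + 2/√(π)) + 2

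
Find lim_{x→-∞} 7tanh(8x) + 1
Evaluate the dominant behaviour as x → -∞; each term tends to a finite value or vanishes.
Limit = -6.

Final answer: -6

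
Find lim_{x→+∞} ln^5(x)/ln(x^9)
This is an ∞/∞ indeterminate form as x → +∞.
Write ln(x^9) = 9·ln(x), reducing the quotient to ln^4(x)/9 → ∞.
Limit = ∞.

Final answer: ∞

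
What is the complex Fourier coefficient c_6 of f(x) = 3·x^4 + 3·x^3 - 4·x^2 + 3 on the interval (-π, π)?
Compute the real Fourier coefficients first: a_6 = -5/9 + 2·π^2/3, b_6 = 1/6 - π^2.
Then c_6 = (a_6 − i·b_6)/2 = -5/18 + π^2/3 - i/12 + i·π^2/2.

Final answer: -5/18 + π^2/3 - i/12 + i·π^2/2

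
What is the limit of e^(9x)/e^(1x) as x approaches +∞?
This is an ∞/∞ indeterminate form as x → +∞.
Rewrite e^(9x)/e^(1x) = e^((9−1)x) = e^(8x); the exponent coefficient is 8 > 0 so e^(8x) → ∞.
Limit = ∞.

Final answer: ∞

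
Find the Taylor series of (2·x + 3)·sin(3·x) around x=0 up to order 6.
81·x^6/20 + 243·x^5/40 - 9·x^4 - 27·x^3/2 + 6·x^2 + 9·x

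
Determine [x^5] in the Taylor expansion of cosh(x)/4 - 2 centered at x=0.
Expand to order 5: cosh(x)/4 - 2 = x^4/96 + x^2/8 - 7/4 + O(x^6).
The coefficient of x^5 is 0.

Final answer: 0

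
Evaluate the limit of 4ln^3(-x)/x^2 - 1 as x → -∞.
The quotient is an ∞/∞ indeterminate form as x → -∞.
Compare growth rates of the dominant terms (exponentials ≫ polynomials ≫ logarithms), or apply L'Hôpital's rule; the quotient → 0.
Adding the constant: 0 - 1 = -1. Limit = -1.

Final answer: -1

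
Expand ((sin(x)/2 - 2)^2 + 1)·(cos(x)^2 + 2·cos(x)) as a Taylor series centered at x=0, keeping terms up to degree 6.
49·x^6/720 - 31·x^5/20 + 4·x^4/3 + 5·x^3 - 37·x^2/4 - 6·x + 15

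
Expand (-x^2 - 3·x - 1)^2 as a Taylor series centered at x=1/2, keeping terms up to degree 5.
121/16 + 22·(x - 1/2) + 43·(x - 1/2)^2/2 + 8·(x - 1/2)^3 + (x - 1/2)^4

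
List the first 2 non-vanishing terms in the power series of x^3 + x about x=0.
x^3 + x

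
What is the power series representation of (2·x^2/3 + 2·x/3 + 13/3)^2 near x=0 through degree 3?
8·x^3/9 + 56·x^2/9 + 52·x/9 + 169/9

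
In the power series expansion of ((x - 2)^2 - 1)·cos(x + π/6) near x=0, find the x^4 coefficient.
Expand to order 4: ((x - 2)^2 - 1)·cos(x + π/6) = x^4·(-1/3 - 3·√(3)/16) + x^3·(-1/4 + √(3)) + x^2·(2 - √(3)/4) + x·(-2·√(3) - 3/2) + 3·√(3)/2 + O(x^5).
The coefficient of x^4 is -1/3 - 3·√(3)/16.

Final answer: -1/3 - 3·√(3)/16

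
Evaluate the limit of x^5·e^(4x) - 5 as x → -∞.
The product is a 0·∞ indeterminate form at x → -∞.
Rewrite the product as x^5 / e^(-4x) (an ∞/∞ form) and apply L'Hôpital, or use the standard hierarchy e^(4|x|) ≫ |x^5| as x → -∞.
The indeterminate product → 0, so the limit = -5.

Final answer: -5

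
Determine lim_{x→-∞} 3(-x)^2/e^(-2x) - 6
The quotient is an ∞/∞ indeterminate form as x → -∞.
Compare growth rates of the dominant terms (exponentials ≫ polynomials ≫ logarithms), or apply L'Hôpital's rule; the quotient → 0.
Adding the constant: 0 - 6 = -6. Limit = -6.

Final answer: -6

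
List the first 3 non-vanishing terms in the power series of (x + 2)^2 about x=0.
x^2 + 4·x + 4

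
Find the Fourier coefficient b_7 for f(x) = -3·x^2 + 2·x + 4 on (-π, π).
b_7 = (1/π) ∫_{-π}^{π} f(x)·sin(7x) dx.
Evaluate the integral (use parity and integration by parts as needed): b_7 = 4/7.

Final answer: 4/7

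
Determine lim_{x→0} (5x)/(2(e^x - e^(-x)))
Both numerator and denominator → 0 as x → 0; this is a 0/0 indeterminate form.
Expand each to leading order near x = 0: numerator ~ 5·x, denominator ~ 4·x.
The limit of the ratio is 5/4.

Final answer: 5/4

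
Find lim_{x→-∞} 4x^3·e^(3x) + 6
The product is a 0·∞ indeterminate form at x → -∞.
Rewrite the product as 4x^3 / e^(-3x) (an ∞/∞ form) and apply L'Hôpital, or use the standard hierarchy e^(3|x|) ≫ |x^3| as x → -∞.
The indeterminate product → 0, so the limit = 6.

Final answer: 6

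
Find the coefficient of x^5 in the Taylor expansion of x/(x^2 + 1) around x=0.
Expand to order 5: x/(x^2 + 1) = x^5 - x^3 + x + O(x^6).
The coefficient of x^5 is 1.

Final answer: 1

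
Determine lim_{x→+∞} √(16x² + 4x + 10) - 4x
As x → +∞: multiply by the conjugate to get (4x+10)/(√(16x²+4x+10)+4x); the denominator ~ 8x, so the limit is 4/8 = 1/2.
Limit = 1/2.

Final answer: 1/2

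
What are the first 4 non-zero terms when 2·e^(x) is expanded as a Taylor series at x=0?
x^3/3 + x^2 + 2·x + 2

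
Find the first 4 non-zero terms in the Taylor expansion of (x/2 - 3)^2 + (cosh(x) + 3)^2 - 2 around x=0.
7·x^4/12 + 17·x^2/4 - 3·x + 23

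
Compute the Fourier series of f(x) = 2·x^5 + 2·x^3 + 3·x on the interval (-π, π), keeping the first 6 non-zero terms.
(-76·π^2 + 4·π^4 + 462)·sin(x) + (-2·π^4 - 15 + 8·π^2)·sin(2·x) + (-44·π^2/27 + 250/81 + 4·π^4/3)·sin(3·x) + (-π^4 - 51/32 + π^2/4)·sin(4·x) + (726/625 + 4·π^2/25 + 4·π^4/5)·sin(5·x) + (-2·π^4/3 - 8·π^2/27 - 77/81)·sin(6·x)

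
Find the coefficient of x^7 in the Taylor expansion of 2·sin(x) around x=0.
Expand to order 7: 2·sin(x) = -x^7/2520 + x^5/60 - x^3/3 + 2·x + O(x^8).
The coefficient of x^7 is -1/2520.

Final answer: -1/2520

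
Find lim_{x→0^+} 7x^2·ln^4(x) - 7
The product is a 0·∞ indeterminate form at x → 0⁺.
Rewrite the product as 7·ln^4(x) / x^(-2) and apply L'Hôpital, or use the standard hierarchy x^(-2) ≫ |ln x|^4 as x → 0⁺.
The indeterminate product → 0, so the limit = -7.

Final answer: -7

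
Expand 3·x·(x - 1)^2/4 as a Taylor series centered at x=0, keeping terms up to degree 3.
3·x^3/4 - 3·x^2/2 + 3·x/4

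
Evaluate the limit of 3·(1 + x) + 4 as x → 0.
Direct substitution at x = 0 gives 7.

Final answer: 7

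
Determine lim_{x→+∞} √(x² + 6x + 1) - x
This is an ∞ − ∞ indeterminate form.
Multiply and divide by the conjugate √(x²+6x + 1) + x; the x² terms cancel, leaving (6x + 1)/(√(x²+6x + 1)+x) → 6/2 = 3.
Limit = 3.

Final answer: 3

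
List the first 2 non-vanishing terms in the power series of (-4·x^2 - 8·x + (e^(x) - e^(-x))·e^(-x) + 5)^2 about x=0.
25 - 60·x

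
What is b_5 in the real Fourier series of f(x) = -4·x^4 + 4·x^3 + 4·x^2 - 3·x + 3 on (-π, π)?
b_5 = (1/π) ∫_{-π}^{π} f(x)·sin(5x) dx.
Evaluate the integral (use parity and integration by parts as needed): b_5 = -198/125 + 8·π^2/5.

Final answer: -198/125 + 8·π^2/5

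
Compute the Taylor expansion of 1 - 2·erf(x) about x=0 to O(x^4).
4·x^3/(3·√(π)) - 4·x/√(π) + 1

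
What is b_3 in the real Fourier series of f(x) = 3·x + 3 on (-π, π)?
b_3 = (1/π) ∫_{-π}^{π} f(x)·sin(3x) dx.
Evaluate the integral (use parity and integration by parts as needed): b_3 = 2.

Final answer: 2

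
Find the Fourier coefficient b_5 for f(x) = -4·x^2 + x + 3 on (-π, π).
b_5 = (1/π) ∫_{-π}^{π} f(x)·sin(5x) dx.
Evaluate the integral (use parity and integration by parts as needed): b_5 = 2/5.

Final answer: 2/5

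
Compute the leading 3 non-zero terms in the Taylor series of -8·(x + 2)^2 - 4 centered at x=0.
-8·x^2 - 32·x - 36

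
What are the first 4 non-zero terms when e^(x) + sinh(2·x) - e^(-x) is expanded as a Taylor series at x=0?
13·x^7/504 + 17·x^5/60 + 5·x^3/3 + 4·x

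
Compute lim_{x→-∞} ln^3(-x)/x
This is an ∞/∞ indeterminate form as x → -∞.
Compare growth rates of the dominant terms (exponentials ≫ polynomials ≫ logarithms), or apply L'Hôpital's rule; the quotient → 0.
Limit = 0.

Final answer: 0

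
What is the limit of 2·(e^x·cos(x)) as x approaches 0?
Direct substitution at x = 0 gives 2.

Final answer: 2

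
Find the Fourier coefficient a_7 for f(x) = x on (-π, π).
a_7 = (1/π) ∫_{-π}^{π} f(x)·cos(7x) dx.
Evaluate the integral (use parity and integration by parts as needed): a_7 = 0.

Final answer: 0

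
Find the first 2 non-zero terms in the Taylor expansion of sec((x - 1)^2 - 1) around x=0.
2·x^2 + 1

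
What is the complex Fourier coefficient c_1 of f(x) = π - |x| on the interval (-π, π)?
Compute the real Fourier coefficients first: a_1 = 4/π, b_1 = 0.
Then c_1 = (a_1 − i·b_1)/2 = 2/π.

Final answer: 2/π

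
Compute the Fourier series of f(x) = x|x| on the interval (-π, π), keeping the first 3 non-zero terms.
(-8 + 2·π^2)·sin(x)/π - π·sin(2·x) + (-8 + 18·π^2)·sin(3·x)/(27·π)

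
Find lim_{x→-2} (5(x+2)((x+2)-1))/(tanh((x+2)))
Both numerator and denominator → 0 as x → -2; this is a 0/0 indeterminate form.
Expand each to leading order near x = -2: numerator ~ -5·(x + 2), denominator ~ (x + 2).
The limit of the ratio is -5.

Final answer: -5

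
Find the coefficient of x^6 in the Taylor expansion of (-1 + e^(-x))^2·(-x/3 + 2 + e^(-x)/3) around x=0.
Expand to order 6: (-1 + e^(-x))^2·(-x/3 + 2 + e^(-x)/3) = 577·x^6/1080 - 43·x^5/36 + 79·x^4/36 - 3·x^3 + 7·x^2/3 + O(x^7).
The coefficient of x^6 is 577/1080.

Final answer: 577/1080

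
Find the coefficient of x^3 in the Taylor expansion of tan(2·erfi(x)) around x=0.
Expand to order 3: tan(2·erfi(x)) = x^3·(4/(3·√(π)) + 64/(3·π^(3/2))) + 4·x/√(π) + O(x^4).
The coefficient of x^3 is 4/(3·√(π)) + 64/(3·π^(3/2)).

Final answer: 4/(3·√(π)) + 64/(3·π^(3/2))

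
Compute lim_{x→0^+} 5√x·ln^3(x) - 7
The product is a 0·∞ indeterminate form at x → 0⁺.
Rewrite the product as 5·ln^3(x) / x^(-1/2) and apply L'Hôpital, or use the standard hierarchy x^(-1/2) ≫ |ln x|^3 as x → 0⁺.
The indeterminate product → 0, so the limit = -7.

Final answer: -7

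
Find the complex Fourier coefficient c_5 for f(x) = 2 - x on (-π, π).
Compute the real Fourier coefficients first: a_5 = 0, b_5 = -2/5.
Then c_5 = (a_5 − i·b_5)/2 = i/5.

Final answer: i/5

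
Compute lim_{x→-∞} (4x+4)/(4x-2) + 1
Evaluate the dominant behaviour as x → -∞; each term tends to a finite value or vanishes.
Limit = 2.

Final answer: 2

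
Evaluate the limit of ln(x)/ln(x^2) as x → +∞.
This is an ∞/∞ indeterminate form as x → +∞.
Write ln(x^2) = 2·ln(x), reducing the quotient to 1/2.
Limit = 1/2.

Final answer: 1/2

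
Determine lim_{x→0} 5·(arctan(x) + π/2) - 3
Direct substitution at x = 0 gives -3 + 5·π/2.

Final answer: -3 + 5·π/2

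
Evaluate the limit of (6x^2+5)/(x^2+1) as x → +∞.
This is an ∞/∞ indeterminate form as x → +∞.
Divide numerator and denominator by x^2 and let the lower-order terms vanish; the leading terms give 6/1 = 6.
Limit = 6.

Final answer: 6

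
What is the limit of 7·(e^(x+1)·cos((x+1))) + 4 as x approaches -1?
Direct substitution at x = -1 gives 11.

Final answer: 11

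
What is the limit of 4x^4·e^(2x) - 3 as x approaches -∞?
The product is a 0·∞ indeterminate form at x → -∞.
Rewrite the product as 4x^4 / e^(-2x) (an ∞/∞ form) and apply L'Hôpital, or use the standard hierarchy e^(2|x|) ≫ |x^4| as x → -∞.
The indeterminate product → 0, so the limit = -3.

Final answer: -3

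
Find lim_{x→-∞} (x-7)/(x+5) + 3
Evaluate the dominant behaviour as x → -∞; each term tends to a finite value or vanishes.
Limit = 4.

Final answer: 4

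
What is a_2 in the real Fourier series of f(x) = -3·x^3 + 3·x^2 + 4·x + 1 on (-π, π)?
a_2 = (1/π) ∫_{-π}^{π} f(x)·cos(2x) dx.
Evaluate the integral (use parity and integration by parts as needed): a_2 = 3.

Final answer: 3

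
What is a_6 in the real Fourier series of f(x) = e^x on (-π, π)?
a_6 = (1/π) ∫_{-π}^{π} f(x)·cos(6x) dx.
Evaluate the integral (use parity and integration by parts as needed): a_6 = (-1 + e^(2·π))·e^(-π)/(37·π).

Final answer: (-1 + e^(2·π))·e^(-π)/(37·π)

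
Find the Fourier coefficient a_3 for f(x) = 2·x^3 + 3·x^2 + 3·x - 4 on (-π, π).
a_3 = (1/π) ∫_{-π}^{π} f(x)·cos(3x) dx.
Evaluate the integral (use parity and integration by parts as needed): a_3 = -4/3.

Final answer: -4/3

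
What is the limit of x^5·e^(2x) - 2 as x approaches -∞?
The product is a 0·∞ indeterminate form at x → -∞.
Rewrite the product as x^5 / e^(-2x) (an ∞/∞ form) and apply L'Hôpital, or use the standard hierarchy e^(2|x|) ≫ |x^5| as x → -∞.
The indeterminate product → 0, so the limit = -2.

Final answer: -2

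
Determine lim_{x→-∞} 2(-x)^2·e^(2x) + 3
The product is a 0·∞ indeterminate form at x → -∞.
Rewrite the product as 2(-x)^2 / e^(-2x) (an ∞/∞ form) and apply L'Hôpital, or use the standard hierarchy e^(2|x|) ≫ |(-x)^2| as x → -∞.
The indeterminate product → 0, so the limit = 3.

Final answer: 3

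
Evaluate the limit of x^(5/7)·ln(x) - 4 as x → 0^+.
The product is a 0·∞ indeterminate form at x → 0⁺.
Rewrite the product as ln(x) / x^(-5/7) and apply L'Hôpital, or use the standard hierarchy x^(-5/7) ≫ |ln x| as x → 0⁺.
The indeterminate product → 0, so the limit = -4.

Final answer: -4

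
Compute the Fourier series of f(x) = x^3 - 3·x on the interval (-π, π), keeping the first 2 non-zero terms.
(-18 + 2·π^2)·sin(x) + (9/2 - π^2)·sin(2·x)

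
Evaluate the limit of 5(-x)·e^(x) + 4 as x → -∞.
The product is a 0·∞ indeterminate form at x → -∞.
Rewrite the product as 5(-x) / e^(-x) (an ∞/∞ form) and apply L'Hôpital, or use the standard hierarchy e^(|x|) ≫ |(-x)| as x → -∞.
The indeterminate product → 0, so the limit = 4.

Final answer: 4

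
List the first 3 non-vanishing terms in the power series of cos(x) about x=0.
x^4/24 - x^2/2 + 1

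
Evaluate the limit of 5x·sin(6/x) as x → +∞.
As x → +∞: let u = 6/x → 0⁺; then 5·x·sin(6/x) = 5·6·sin(u)/u → 5·6·1 = 30.
Limit = 30.

Final answer: 30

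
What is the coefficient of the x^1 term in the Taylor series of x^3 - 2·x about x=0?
Expand to order 1: x^3 - 2·x = -2·x + O(x^2).
The coefficient of x^1 is -2.

Final answer: -2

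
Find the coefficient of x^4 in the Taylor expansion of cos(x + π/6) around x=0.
Expand to order 4: cos(x + π/6) = √(3)·x^4/48 + x^3/12 - √(3)·x^2/4 - x/2 + √(3)/2 + O(x^5).
The coefficient of x^4 is √(3)/48.

Final answer: √(3)/48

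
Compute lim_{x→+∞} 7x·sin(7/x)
As x → +∞: let u = 7/x → 0⁺; then 7·x·sin(7/x) = 7·7·sin(u)/u → 7·7·1 = 49.
Limit = 49.

Final answer: 49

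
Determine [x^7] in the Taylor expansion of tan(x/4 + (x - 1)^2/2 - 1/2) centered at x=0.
Expand to order 7: tan(x/4 + (x - 1)^2/2 - 1/2) = -84771·x^7/573440 + 113·x^6/768 - 561·x^5/2560 + 9·x^4/32 - 9·x^3/64 + x^2/2 - 3·x/4 + O(x^8).
The coefficient of x^7 is -84771/573440.

Final answer: -84771/573440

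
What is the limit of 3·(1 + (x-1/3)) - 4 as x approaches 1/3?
Direct substitution at x = 1/3 gives -1.

Final answer: -1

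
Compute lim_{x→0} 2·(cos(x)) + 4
Direct substitution at x = 0 gives 6.

Final answer: 6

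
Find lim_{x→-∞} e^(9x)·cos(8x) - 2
Evaluate the dominant behaviour as x → -∞; each term tends to a finite value or vanishes.
Limit = -2.

Final answer: -2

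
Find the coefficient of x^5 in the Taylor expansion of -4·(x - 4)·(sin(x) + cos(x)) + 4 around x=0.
Expand to order 5: -4·(x - 4)·(sin(x) + cos(x)) + 4 = -x^5/30 + 4·x^4/3 - 2·x^3/3 - 12·x^2 + 12·x + 20 + O(x^6).
The coefficient of x^5 is -1/30.

Final answer: -1/30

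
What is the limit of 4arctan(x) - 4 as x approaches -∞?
Evaluate the dominant behaviour as x → -∞; each term tends to a finite value or vanishes.
Limit = -2·π - 4.

Final answer: -2·π - 4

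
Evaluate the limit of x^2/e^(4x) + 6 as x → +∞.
The quotient is an ∞/∞ indeterminate form as x → +∞.
The exponential denominator e^(4x) dominates the polynomial numerator (e^x ≫ x^2 as x → ∞), so the quotient → 0.
Adding the constant: 0 + 6 = 6. Limit = 6.

Final answer: 6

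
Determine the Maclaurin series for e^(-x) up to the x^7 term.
-x^7/5040 + x^6/720 - x^5/120 + x^4/24 - x^3/6 + x^2/2 - x + 1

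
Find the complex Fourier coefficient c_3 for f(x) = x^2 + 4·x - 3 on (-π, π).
Compute the real Fourier coefficients first: a_3 = -4/9, b_3 = 8/3.
Then c_3 = (a_3 − i·b_3)/2 = -2/9 - 4·i/3.

Final answer: -2/9 - 4·i/3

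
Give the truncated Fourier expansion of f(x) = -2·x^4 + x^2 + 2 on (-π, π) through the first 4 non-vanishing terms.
(-100 + 16·π^2)·cos(x) + (7 - 4·π^2)·cos(2·x) + (-44/27 + 16·π^2/9)·cos(3·x) - 2·π^4/5 + 2 + π^2/3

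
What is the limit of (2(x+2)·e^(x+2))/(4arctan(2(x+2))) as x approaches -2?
Both numerator and denominator → 0 as x → -2; this is a 0/0 indeterminate form.
Expand each to leading order near x = -2: numerator ~ 2·(x + 2), denominator ~ 8·(x + 2).
The limit of the ratio is 1/4.

Final answer: 1/4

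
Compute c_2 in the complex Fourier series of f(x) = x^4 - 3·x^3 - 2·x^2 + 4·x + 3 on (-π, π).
Compute the real Fourier coefficients first: a_2 = -5 + 2·π^2, b_2 = -17/2 + 3·π^2.
Then c_2 = (a_2 − i·b_2)/2 = -5/2 + π^2 - 3·i·π^2/2 + 17·i/4.

Final answer: -5/2 + π^2 - 3·i·π^2/2 + 17·i/4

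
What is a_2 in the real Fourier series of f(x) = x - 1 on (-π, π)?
a_2 = (1/π) ∫_{-π}^{π} f(x)·cos(2x) dx.
Evaluate the integral (use parity and integration by parts as needed): a_2 = 0.

Final answer: 0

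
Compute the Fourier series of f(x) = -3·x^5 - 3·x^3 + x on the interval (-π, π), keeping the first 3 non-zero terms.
(-682 - 6·π^4 + 114·π^2)·sin(x) + (-12·π^2 + 17 + 3·π^4)·sin(2·x) + (-2·π^4 - 26/27 + 22·π^2/9)·sin(3·x)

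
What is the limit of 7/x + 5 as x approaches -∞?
Evaluate the dominant behaviour as x → -∞; each term tends to a finite value or vanishes.
Limit = 5.

Final answer: 5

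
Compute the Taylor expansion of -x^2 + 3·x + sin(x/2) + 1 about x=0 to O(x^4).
-x^3/48 - x^2 + 7·x/2 + 1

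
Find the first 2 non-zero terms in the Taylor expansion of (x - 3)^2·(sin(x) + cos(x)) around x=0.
3·x + 9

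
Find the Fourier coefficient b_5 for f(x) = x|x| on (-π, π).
b_5 = (1/π) ∫_{-π}^{π} f(x)·sin(5x) dx.
Evaluate the integral (use parity and integration by parts as needed): b_5 = (-8 + 50·π^2)/(125·π).

Final answer: (-8 + 50·π^2)/(125·π)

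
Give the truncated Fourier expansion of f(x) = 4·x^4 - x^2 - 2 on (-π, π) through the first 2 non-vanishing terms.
(196 - 32·π^2)·cos(x) - π^2/3 - 2 + 4·π^4/5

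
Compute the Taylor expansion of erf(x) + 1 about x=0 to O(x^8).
-x^7/(21·√(π)) + x^5/(5·√(π)) - 2·x^3/(3·√(π)) + 2·x/√(π) + 1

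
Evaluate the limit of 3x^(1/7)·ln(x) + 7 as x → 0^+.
The product is a 0·∞ indeterminate form at x → 0⁺.
Rewrite the product as 3·ln(x) / x^(-1/7) and apply L'Hôpital, or use the standard hierarchy x^(-1/7) ≫ |ln x| as x → 0⁺.
The indeterminate product → 0, so the limit = 7.

Final answer: 7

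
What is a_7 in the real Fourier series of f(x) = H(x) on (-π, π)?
a_7 = (1/π) ∫_{-π}^{π} f(x)·cos(7x) dx.
Evaluate the integral (use parity and integration by parts as needed): a_7 = 0.

Final answer: 0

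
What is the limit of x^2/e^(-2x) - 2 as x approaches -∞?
The quotient is an ∞/∞ indeterminate form as x → -∞.
Compare growth rates of the dominant terms (exponentials ≫ polynomials ≫ logarithms), or apply L'Hôpital's rule; the quotient → 0.
Adding the constant: 0 - 2 = -2. Limit = -2.

Final answer: -2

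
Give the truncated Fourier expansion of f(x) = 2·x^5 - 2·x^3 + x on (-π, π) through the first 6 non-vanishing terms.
(-84·π^2 + 4·π^4 + 506)·sin(x) + (-2·π^4 - 19 + 12·π^2)·sin(2·x) + (-116·π^2/27 + 286/81 + 4·π^4/3)·sin(3·x) + (-π^4 - 43/32 + 9·π^2/4)·sin(4·x) + (-36·π^2/25 + 466/625 + 4·π^4/5)·sin(5·x) + (-2·π^4/3 - 41/81 + 28·π^2/27)·sin(6·x)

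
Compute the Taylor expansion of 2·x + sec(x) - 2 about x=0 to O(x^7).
61·x^6/720 + 5·x^4/24 + x^2/2 + 2·x - 1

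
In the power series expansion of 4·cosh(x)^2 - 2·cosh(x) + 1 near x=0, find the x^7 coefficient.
Expand to order 7: 4·cosh(x)^2 - 2·cosh(x) + 1 = 7·x^6/40 + 5·x^4/4 + 3·x^2 + 3 + O(x^8).
The coefficient of x^7 is 0.

Final answer: 0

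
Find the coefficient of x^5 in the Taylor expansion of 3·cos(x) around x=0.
Expand to order 5: 3·cos(x) = x^4/8 - 3·x^2/2 + 3 + O(x^6).
The coefficient of x^5 is 0.

Final answer: 0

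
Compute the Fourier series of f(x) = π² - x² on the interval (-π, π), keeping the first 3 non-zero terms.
4·cos(x) - cos(2·x) + 2·π^2/3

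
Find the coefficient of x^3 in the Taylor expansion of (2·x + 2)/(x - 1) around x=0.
Expand to order 3: (2·x + 2)/(x - 1) = -4·x^3 - 4·x^2 - 4·x - 2 + O(x^4).
The coefficient of x^3 is -4.

Final answer: -4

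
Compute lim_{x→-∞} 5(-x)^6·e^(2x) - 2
The product is a 0·∞ indeterminate form at x → -∞.
Rewrite the product as 5(-x)^6 / e^(-2x) (an ∞/∞ form) and apply L'Hôpital, or use the standard hierarchy e^(2|x|) ≫ |(-x)^6| as x → -∞.
The indeterminate product → 0, so the limit = -2.

Final answer: -2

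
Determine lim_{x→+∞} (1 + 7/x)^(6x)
As x → +∞: write (1 + 7/x)^(6x) = ((1 + 7/x)^x)^6 → (e^7)^6 = e^42.
Limit = e^(42).

Final answer: e^(42)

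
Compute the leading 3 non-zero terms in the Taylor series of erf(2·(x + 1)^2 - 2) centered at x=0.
-128·x^3/(3·√(π)) + 4·x^2/√(π) + 8·x/√(π)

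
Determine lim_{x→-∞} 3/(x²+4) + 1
Evaluate the dominant behaviour as x → -∞; each term tends to a finite value or vanishes.
Limit = 1.

Final answer: 1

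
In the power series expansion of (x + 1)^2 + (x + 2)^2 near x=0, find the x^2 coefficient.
Expand to order 2: (x + 1)^2 + (x + 2)^2 = 2·x^2 + 6·x + 5 + O(x^3).
The coefficient of x^2 is 2.

Final answer: 2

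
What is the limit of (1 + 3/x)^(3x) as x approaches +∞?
As x → +∞: write (1 + 3/x)^(3x) = ((1 + 3/x)^x)^3 → (e^3)^3 = e^9.
Limit = e^(9).

Final answer: e^(9)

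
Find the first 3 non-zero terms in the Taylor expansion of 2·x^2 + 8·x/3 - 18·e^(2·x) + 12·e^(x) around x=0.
-28·x^2 - 64·x/3 - 6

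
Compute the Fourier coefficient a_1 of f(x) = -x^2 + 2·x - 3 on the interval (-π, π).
a_1 = (1/π) ∫_{-π}^{π} f(x)·cos(1x) dx.
Evaluate the integral (use parity and integration by parts as needed): a_1 = 4.

Final answer: 4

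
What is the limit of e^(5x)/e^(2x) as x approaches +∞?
This is an ∞/∞ indeterminate form as x → +∞.
Rewrite e^(5x)/e^(2x) = e^((5−2)x) = e^(3x); the exponent coefficient is 3 > 0 so e^(3x) → ∞.
Limit = ∞.

Final answer: ∞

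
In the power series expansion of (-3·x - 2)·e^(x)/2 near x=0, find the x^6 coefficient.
Expand to order 6: (-3·x - 2)·e^(x)/2 = -x^6/72 - 17·x^5/240 - 7·x^4/24 - 11·x^3/12 - 2·x^2 - 5·x/2 - 1 + O(x^7).
The coefficient of x^6 is -1/72.

Final answer: -1/72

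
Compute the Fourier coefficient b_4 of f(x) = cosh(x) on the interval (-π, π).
b_4 = (1/π) ∫_{-π}^{π} f(x)·sin(4x) dx.
Evaluate the integral (use parity and integration by parts as needed): b_4 = 0.

Final answer: 0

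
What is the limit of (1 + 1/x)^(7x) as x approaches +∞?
As x → +∞: write (1 + 1/x)^(7x) = ((1 + 1/x)^x)^7 → (e^1)^7 = e^7.
Limit = e^(7).

Final answer: e^(7)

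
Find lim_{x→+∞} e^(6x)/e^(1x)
This is an ∞/∞ indeterminate form as x → +∞.
Rewrite e^(6x)/e^(1x) = e^((6−1)x) = e^(5x); the exponent coefficient is 5 > 0 so e^(5x) → ∞.
Limit = ∞.

Final answer: ∞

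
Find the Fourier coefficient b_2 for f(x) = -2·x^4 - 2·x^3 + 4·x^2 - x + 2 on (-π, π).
b_2 = (1/π) ∫_{-π}^{π} f(x)·sin(2x) dx.
Evaluate the integral (use parity and integration by parts as needed): b_2 = -2 + 2·π^2.

Final answer: -2 + 2·π^2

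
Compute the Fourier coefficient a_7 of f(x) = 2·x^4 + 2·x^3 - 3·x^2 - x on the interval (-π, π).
a_7 = (1/π) ∫_{-π}^{π} f(x)·cos(7x) dx.
Evaluate the integral (use parity and integration by parts as needed): a_7 = 684/2401 - 16·π^2/49.

Final answer: 684/2401 - 16·π^2/49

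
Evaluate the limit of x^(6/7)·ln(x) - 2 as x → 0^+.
The product is a 0·∞ indeterminate form at x → 0⁺.
Rewrite the product as ln(x) / x^(-6/7) and apply L'Hôpital, or use the standard hierarchy x^(-6/7) ≫ |ln x| as x → 0⁺.
The indeterminate product → 0, so the limit = -2.

Final answer: -2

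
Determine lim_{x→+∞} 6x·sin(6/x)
As x → +∞: let u = 6/x → 0⁺; then 6·x·sin(6/x) = 6·6·sin(u)/u → 6·6·1 = 36.
Limit = 36.

Final answer: 36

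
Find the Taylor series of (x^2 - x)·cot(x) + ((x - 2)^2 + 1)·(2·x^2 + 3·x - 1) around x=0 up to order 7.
-2·x^7/945 + 2·x^6/945 - x^5/45 + 91·x^4/45 - 16·x^3/3 - 8·x^2/3 + 20·x - 6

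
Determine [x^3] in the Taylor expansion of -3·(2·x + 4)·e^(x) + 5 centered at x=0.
Expand to order 3: -3·(2·x + 4)·e^(x) + 5 = -5·x^3 - 12·x^2 - 18·x - 7 + O(x^4).
The coefficient of x^3 is -5.

Final answer: -5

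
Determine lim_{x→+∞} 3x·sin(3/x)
As x → +∞: let u = 3/x → 0⁺; then 3·x·sin(3/x) = 3·3·sin(u)/u → 3·3·1 = 9.
Limit = 9.

Final answer: 9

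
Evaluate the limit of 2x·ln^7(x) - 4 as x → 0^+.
The product is a 0·∞ indeterminate form at x → 0⁺.
Rewrite the product as 2·ln^7(x) / x^(-1) and apply L'Hôpital, or use the standard hierarchy x^(-1) ≫ |ln x|^7 as x → 0⁺.
The indeterminate product → 0, so the limit = -4.

Final answer: -4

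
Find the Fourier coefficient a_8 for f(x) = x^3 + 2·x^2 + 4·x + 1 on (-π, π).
a_8 = (1/π) ∫_{-π}^{π} f(x)·cos(8x) dx.
Evaluate the integral (use parity and integration by parts as needed): a_8 = 1/8.

Final answer: 1/8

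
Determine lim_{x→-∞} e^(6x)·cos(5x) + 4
Evaluate the dominant behaviour as x → -∞; each term tends to a finite value or vanishes.
Limit = 4.

Final answer: 4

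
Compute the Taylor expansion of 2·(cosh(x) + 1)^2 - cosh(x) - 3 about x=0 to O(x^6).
19·x^4/24 + 7·x^2/2 + 4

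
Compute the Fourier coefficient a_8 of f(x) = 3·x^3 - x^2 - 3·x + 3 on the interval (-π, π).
a_8 = (1/π) ∫_{-π}^{π} f(x)·cos(8x) dx.
Evaluate the integral (use parity and integration by parts as needed): a_8 = -1/16.

Final answer: -1/16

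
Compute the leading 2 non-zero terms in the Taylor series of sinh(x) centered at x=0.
x^3/6 + x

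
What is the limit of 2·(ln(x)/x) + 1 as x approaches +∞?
Evaluate the dominant behaviour as x → +∞; each term tends to a finite value or vanishes.
Limit = 1.

Final answer: 1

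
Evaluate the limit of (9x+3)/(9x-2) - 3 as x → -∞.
Evaluate the dominant behaviour as x → -∞; each term tends to a finite value or vanishes.
Limit = -2.

Final answer: -2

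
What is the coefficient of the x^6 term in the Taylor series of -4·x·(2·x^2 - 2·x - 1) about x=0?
Expand to order 6: -4·x·(2·x^2 - 2·x - 1) = -8·x^3 + 8·x^2 + 4·x + O(x^7).
The coefficient of x^6 is 0.

Final answer: 0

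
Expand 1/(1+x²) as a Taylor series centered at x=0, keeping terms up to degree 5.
x^4 - x^2 + 1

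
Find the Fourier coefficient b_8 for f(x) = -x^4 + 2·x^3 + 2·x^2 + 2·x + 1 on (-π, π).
b_8 = (1/π) ∫_{-π}^{π} f(x)·sin(8x) dx.
Evaluate the integral (use parity and integration by parts as needed): b_8 = -π^2/2 - 29/64.

Final answer: -π^2/2 - 29/64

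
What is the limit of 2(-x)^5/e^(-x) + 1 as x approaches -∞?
The quotient is an ∞/∞ indeterminate form as x → -∞.
Compare growth rates of the dominant terms (exponentials ≫ polynomials ≫ logarithms), or apply L'Hôpital's rule; the quotient → 0.
Adding the constant: 0 + 1 = 1. Limit = 1.

Final answer: 1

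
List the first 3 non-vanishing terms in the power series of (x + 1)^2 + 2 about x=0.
x^2 + 2·x + 3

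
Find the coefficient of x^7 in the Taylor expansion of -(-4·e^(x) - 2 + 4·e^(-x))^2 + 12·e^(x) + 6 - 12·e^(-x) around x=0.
Expand to order 7: -(-4·e^(x) - 2 + 4·e^(-x))^2 + 12·e^(x) + 6 - 12·e^(-x) = -x^7/630 - 128·x^6/45 - x^5/15 - 64·x^4/3 - 4·x^3/3 - 64·x^2 - 8·x + 2 + O(x^8).
The coefficient of x^7 is -1/630.

Final answer: -1/630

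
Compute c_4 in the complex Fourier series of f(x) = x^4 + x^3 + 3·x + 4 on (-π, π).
Compute the real Fourier coefficients first: a_4 = -3/16 + π^2/2, b_4 = -π^2/2 - 21/16.
Then c_4 = (a_4 − i·b_4)/2 = -3/32 + π^2/4 + 21·i/32 + i·π^2/4.

Final answer: -3/32 + π^2/4 + 21·i/32 + i·π^2/4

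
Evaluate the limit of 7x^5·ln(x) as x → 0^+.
This is a 0·∞ indeterminate form at x → 0⁺.
Rewrite the product as 7·ln(x) / x^(-5) and apply L'Hôpital, or use the standard hierarchy x^(-5) ≫ |ln x| as x → 0⁺.
The indeterminate product → 0, so the limit = 0.

Final answer: 0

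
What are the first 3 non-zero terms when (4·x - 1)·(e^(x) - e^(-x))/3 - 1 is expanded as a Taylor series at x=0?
8·x^2/3 - 2·x/3 - 1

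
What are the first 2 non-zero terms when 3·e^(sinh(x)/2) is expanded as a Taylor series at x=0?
3·x/2 + 3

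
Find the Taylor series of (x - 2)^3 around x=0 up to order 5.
x^3 - 6·x^2 + 12·x - 8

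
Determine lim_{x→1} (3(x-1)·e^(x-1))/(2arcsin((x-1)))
Both numerator and denominator → 0 as x → 1; this is a 0/0 indeterminate form.
Expand each to leading order near x = 1: numerator ~ 3·(x - 1), denominator ~ 2·(x - 1).
The limit of the ratio is 3/2.

Final answer: 3/2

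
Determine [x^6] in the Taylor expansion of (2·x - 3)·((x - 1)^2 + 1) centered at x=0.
Expand to order 6: (2·x - 3)·((x - 1)^2 + 1) = 2·x^3 - 7·x^2 + 10·x - 6 + O(x^7).
The coefficient of x^6 is 0.

Final answer: 0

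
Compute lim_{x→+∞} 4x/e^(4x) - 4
The quotient is an ∞/∞ indeterminate form as x → +∞.
The exponential denominator e^(4x) dominates the polynomial numerator (e^x ≫ x as x → ∞), so the quotient → 0.
Adding the constant: 0 - 4 = -4. Limit = -4.

Final answer: -4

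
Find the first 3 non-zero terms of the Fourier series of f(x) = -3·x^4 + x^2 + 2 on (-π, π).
(-148 + 24·π^2)·cos(x) + (10 - 6·π^2)·cos(2·x) - 3·π^4/5 + 2 + π^2/3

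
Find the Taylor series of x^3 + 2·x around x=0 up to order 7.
x^3 + 2·x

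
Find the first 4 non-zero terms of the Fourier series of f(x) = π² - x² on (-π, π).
4·cos(x) - cos(2·x) + 4·cos(3·x)/9 + 2·π^2/3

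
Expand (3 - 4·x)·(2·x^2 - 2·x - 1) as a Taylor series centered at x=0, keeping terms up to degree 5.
-8·x^3 + 14·x^2 - 2·x - 3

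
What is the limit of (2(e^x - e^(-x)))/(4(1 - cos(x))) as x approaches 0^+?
Both numerator and denominator → 0 as x → 0^+; this is a 0/0 indeterminate form.
Expand each to leading order near x = 0: numerator ~ 4·x, denominator ~ 2·x^2.
The limit of the ratio is ∞.

Final answer: ∞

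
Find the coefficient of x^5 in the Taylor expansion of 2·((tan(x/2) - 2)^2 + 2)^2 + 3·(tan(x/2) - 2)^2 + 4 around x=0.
Expand to order 5: 2·((tan(x/2) - 2)^2 + 2)^2 + 3·(tan(x/2) - 2)^2 + 4 = -19·x^5/20 + 31·x^4/12 - 13·x^3/2 + 59·x^2/4 - 54·x + 88 + O(x^6).
The coefficient of x^5 is -19/20.

Final answer: -19/20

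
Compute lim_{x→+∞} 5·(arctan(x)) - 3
Evaluate the dominant behaviour as x → +∞; each term tends to a finite value or vanishes.
Limit = -3 + 5·π/2.

Final answer: -3 + 5·π/2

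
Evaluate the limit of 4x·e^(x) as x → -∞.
This is a 0·∞ indeterminate form at x → -∞.
Rewrite the product as 4x / e^(-x) (an ∞/∞ form) and apply L'Hôpital, or use the standard hierarchy e^(|x|) ≫ |x| as x → -∞.
The indeterminate product → 0, so the limit = 0.

Final answer: 0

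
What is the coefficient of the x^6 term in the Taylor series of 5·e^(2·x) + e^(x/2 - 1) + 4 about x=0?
Expand to order 6: 5·e^(2·x) + e^(x/2 - 1) + 4 = x^6·(e^(-1)/46080 + 4/9) + x^5·(e^(-1)/3840 + 4/3) + x^4·(e^(-1)/384 + 10/3) + x^3·(e^(-1)/48 + 20/3) + x^2·(e^(-1)/8 + 10) + x·(e^(-1)/2 + 10) + e^(-1) + 9 + O(x^7).
The coefficient of x^6 is e^(-1)/46080 + 4/9.

Final answer: e^(-1)/46080 + 4/9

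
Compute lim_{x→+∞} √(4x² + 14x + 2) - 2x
As x → +∞: multiply by the conjugate to get (14x+2)/(√(4x²+14x+2)+2x); the denominator ~ 4x, so the limit is 14/4 = 7/2.
Limit = 7/2.

Final answer: 7/2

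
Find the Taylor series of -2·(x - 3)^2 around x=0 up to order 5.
-2·x^2 + 12·x - 18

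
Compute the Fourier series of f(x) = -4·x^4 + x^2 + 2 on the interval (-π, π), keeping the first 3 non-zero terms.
(-196 + 32·π^2)·cos(x) + (13 - 8·π^2)·cos(2·x) - 4·π^4/5 + 2 + π^2/3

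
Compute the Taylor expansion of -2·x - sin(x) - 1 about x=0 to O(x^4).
x^3/6 - 3·x - 1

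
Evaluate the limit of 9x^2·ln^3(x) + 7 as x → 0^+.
The product is a 0·∞ indeterminate form at x → 0⁺.
Rewrite the product as 9·ln^3(x) / x^(-2) and apply L'Hôpital, or use the standard hierarchy x^(-2) ≫ |ln x|^3 as x → 0⁺.
The indeterminate product → 0, so the limit = 7.

Final answer: 7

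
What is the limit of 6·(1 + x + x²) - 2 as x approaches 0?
Direct substitution at x = 0 gives 4.

Final answer: 4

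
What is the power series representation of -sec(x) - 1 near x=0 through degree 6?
-61·x^6/720 - 5·x^4/24 - x^2/2 - 2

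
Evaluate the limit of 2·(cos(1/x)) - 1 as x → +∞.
Evaluate the dominant behaviour as x → +∞; each term tends to a finite value or vanishes.
Limit = 1.

Final answer: 1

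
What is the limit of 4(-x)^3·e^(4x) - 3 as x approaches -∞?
The product is a 0·∞ indeterminate form at x → -∞.
Rewrite the product as 4(-x)^3 / e^(-4x) (an ∞/∞ form) and apply L'Hôpital, or use the standard hierarchy e^(4|x|) ≫ |(-x)^3| as x → -∞.
The indeterminate product → 0, so the limit = -3.

Final answer: -3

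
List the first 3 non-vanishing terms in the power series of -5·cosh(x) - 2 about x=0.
-5·x^4/24 - 5·x^2/2 - 7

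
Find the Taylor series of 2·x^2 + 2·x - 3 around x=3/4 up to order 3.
-3/8 + 5·(x - 3/4) + 2·(x - 3/4)^2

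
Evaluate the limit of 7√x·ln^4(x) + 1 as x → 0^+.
The product is a 0·∞ indeterminate form at x → 0⁺.
Rewrite the product as 7·ln^4(x) / x^(-1/2) and apply L'Hôpital, or use the standard hierarchy x^(-1/2) ≫ |ln x|^4 as x → 0⁺.
The indeterminate product → 0, so the limit = 1.

Final answer: 1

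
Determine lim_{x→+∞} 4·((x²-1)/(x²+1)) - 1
Evaluate the dominant behaviour as x → +∞; each term tends to a finite value or vanishes.
Limit = 3.

Final answer: 3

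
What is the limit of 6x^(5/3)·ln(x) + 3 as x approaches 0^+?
The product is a 0·∞ indeterminate form at x → 0⁺.
Rewrite the product as 6·ln(x) / x^(-5/3) and apply L'Hôpital, or use the standard hierarchy x^(-5/3) ≫ |ln x| as x → 0⁺.
The indeterminate product → 0, so the limit = 3.

Final answer: 3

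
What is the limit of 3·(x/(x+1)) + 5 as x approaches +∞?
Evaluate the dominant behaviour as x → +∞; each term tends to a finite value or vanishes.
Limit = 8.

Final answer: 8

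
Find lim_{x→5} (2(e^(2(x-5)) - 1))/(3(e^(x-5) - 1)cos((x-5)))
Both numerator and denominator → 0 as x → 5; this is a 0/0 indeterminate form.
Expand each to leading order near x = 5: numerator ~ 4·(x - 5), denominator ~ 3·(x - 5).
The limit of the ratio is 4/3.

Final answer: 4/3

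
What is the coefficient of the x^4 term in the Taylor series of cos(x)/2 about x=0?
Expand to order 4: cos(x)/2 = x^4/48 - x^2/4 + 1/2 + O(x^5).
The coefficient of x^4 is 1/48.

Final answer: 1/48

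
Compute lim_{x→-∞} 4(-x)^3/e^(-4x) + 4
The quotient is an ∞/∞ indeterminate form as x → -∞.
Compare growth rates of the dominant terms (exponentials ≫ polynomials ≫ logarithms), or apply L'Hôpital's rule; the quotient → 0.
Adding the constant: 0 + 4 = 4. Limit = 4.

Final answer: 4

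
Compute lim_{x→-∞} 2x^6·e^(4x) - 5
The product is a 0·∞ indeterminate form at x → -∞.
Rewrite the product as 2x^6 / e^(-4x) (an ∞/∞ form) and apply L'Hôpital, or use the standard hierarchy e^(4|x|) ≫ |x^6| as x → -∞.
The indeterminate product → 0, so the limit = -5.

Final answer: -5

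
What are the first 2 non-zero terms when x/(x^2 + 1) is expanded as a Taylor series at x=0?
-x^3 + x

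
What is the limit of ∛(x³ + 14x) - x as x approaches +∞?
This is an ∞ − ∞ indeterminate form.
Multiply by (A² + AB + B²)/(A² + AB + B²) where A = ∛(x³+14x), B = x to use A³ − B³ = (A−B)(A²+AB+B²); the x³ terms cancel, leaving (14x)/(A²+AB+B²) with denominator ~ 3x², so the limit is 0.
Limit = 0.

Final answer: 0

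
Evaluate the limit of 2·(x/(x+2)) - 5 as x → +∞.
Evaluate the dominant behaviour as x → +∞; each term tends to a finite value or vanishes.
Limit = -3.

Final answer: -3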